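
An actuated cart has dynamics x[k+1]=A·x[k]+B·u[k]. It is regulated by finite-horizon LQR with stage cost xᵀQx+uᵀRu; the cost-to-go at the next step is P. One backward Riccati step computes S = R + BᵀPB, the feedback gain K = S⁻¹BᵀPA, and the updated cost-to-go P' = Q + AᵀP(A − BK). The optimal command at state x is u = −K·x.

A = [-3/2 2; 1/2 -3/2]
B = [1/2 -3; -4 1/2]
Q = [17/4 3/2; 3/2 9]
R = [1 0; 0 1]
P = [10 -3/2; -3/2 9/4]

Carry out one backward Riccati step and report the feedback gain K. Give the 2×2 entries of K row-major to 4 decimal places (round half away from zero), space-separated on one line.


-0.0681 0.2961 0.4826 -0.6113

BᵀP = [11.0000 -9.7500; -30.7500 5.6250]
S = R + BᵀPB = [1 0; 0 1] + [44.5000 -37.8750; -37.8750 95.0625] = [45.5000 -37.8750; -37.8750 96.0625]
BᵀPA = [-21.3750 36.6250; 48.9375 -69.9375]
K = S⁻¹·BᵀPA = [-0.0681 0.2961; 0.4826 -0.6113]
A−BK = [-0.0182 0.0180; -0.0135 -0.0100]
AᵀP(A−BK) = [0.2405 -0.3180; -0.3180 0.4654]
P' = Q + AᵀP(A−BK) = [4.4905 1.1820; 1.1820 9.4654]
tr(P') = 13.9559


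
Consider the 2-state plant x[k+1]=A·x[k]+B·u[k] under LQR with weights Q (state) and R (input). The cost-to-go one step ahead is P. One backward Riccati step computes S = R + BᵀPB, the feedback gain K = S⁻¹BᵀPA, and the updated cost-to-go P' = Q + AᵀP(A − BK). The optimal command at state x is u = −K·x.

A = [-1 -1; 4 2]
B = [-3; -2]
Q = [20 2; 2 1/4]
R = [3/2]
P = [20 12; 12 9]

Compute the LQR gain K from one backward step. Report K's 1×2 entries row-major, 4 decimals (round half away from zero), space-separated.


BᵀP = [-84.0000 -54.0000]
S = R + BᵀPB = [3/2] + [360.0000] = [361.5000]
BᵀPA = [-132.0000 -24.0000]
K = S⁻¹·BᵀPA = [-0.3651 -0.0664]
A−BK = [-2.0954 -1.1992; 3.2697 1.8672]
AᵀP(A−BK) = [19.8008 11.2365; 11.2365 6.4066]
P' = Q + AᵀP(A−BK) = [39.8008 13.2365; 13.2365 6.6566]
tr(P') = 46.4575

-0.3651 -0.0664


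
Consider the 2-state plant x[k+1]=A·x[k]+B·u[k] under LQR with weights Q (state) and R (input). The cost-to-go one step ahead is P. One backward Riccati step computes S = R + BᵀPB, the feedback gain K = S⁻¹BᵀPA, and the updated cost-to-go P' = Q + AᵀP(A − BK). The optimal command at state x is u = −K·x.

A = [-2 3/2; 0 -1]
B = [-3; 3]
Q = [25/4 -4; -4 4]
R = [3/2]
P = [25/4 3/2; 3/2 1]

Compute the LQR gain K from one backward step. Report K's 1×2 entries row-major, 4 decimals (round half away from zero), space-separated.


BᵀP = [-14.2500 -1.5000]
S = R + BᵀPB = [3/2] + [38.2500] = [39.7500]
BᵀPA = [28.5000 -19.8750]
K = S⁻¹·BᵀPA = [0.7170 -0.5000]
A−BK = [0.1509 0.0000; -2.1509 0.5000]
AᵀP(A−BK) = [4.5660 -1.5000; -1.5000 0.6250]
P' = Q + AᵀP(A−BK) = [10.8160 -5.5000; -5.5000 4.6250]
tr(P') = 15.4410

0.7170 -0.5000


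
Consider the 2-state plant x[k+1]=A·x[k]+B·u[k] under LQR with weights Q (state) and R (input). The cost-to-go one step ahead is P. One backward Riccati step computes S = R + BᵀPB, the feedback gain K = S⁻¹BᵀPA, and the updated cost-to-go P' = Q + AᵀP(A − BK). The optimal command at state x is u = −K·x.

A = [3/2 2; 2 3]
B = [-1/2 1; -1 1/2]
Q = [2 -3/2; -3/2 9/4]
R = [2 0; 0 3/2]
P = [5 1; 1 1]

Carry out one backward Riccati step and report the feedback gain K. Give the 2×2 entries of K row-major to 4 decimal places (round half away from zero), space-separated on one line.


-0.7127 -1.0276 1.0608 1.4365

BᵀP = [-3.5000 -1.5000; 5.5000 1.5000]
S = R + BᵀPB = [2 0; 0 3/2] + [3.2500 -4.2500; -4.2500 6.2500] = [5.2500 -4.2500; -4.2500 7.7500]
BᵀPA = [-8.2500 -11.5000; 11.2500 15.5000]
K = S⁻¹·BᵀPA = [-0.7127 -1.0276; 1.0608 1.4365]
A−BK = [0.0829 0.0497; 0.7569 1.2541]
AᵀP(A−BK) = [3.4365 4.8619; 4.8619 6.9171]
P' = Q + AᵀP(A−BK) = [5.4365 3.3619; 3.3619 9.1671]
tr(P') = 14.6036


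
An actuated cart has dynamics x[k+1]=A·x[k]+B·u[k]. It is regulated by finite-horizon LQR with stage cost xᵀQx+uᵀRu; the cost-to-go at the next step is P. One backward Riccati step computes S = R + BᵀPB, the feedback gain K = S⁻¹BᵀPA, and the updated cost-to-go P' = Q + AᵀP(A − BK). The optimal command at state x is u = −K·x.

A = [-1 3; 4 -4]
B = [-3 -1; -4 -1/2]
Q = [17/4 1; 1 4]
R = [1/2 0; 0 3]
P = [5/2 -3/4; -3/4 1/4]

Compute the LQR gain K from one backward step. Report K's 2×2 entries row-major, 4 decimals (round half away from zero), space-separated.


BᵀP = [-4.5000 1.2500; -2.1250 0.6250]
S = R + BᵀPB = [1/2 0; 0 3] + [8.5000 3.8750; 3.8750 1.8125] = [9.0000 3.8750; 3.8750 4.8125]
BᵀPA = [9.5000 -18.5000; 4.6250 -8.8750]
K = S⁻¹·BᵀPA = [0.9823 -1.9310; 0.1701 -0.2893]
A−BK = [2.1171 -3.0823; 8.0144 -11.8686]
AᵀP(A−BK) = [2.3813 -3.8175; -3.8175 6.2090]
P' = Q + AᵀP(A−BK) = [6.6313 -2.8175; -2.8175 10.2090]
tr(P') = 16.8403

0.9823 -1.9310 0.1701 -0.2893


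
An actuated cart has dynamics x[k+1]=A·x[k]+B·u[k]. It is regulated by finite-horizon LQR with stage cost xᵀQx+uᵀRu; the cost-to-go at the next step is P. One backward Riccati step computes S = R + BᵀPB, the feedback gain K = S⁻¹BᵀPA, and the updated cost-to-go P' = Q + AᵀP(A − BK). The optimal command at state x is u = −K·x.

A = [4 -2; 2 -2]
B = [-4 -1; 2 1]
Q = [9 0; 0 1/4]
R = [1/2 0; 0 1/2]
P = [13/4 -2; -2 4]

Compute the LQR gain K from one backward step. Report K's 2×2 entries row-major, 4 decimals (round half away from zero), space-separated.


BᵀP = [-17.0000 16.0000; -5.2500 6.0000]
S = R + BᵀPB = [1/2 0; 0 1/2] + [100.0000 33.0000; 33.0000 11.2500] = [100.5000 33.0000; 33.0000 11.7500]
BᵀPA = [-36.0000 2.0000; -9.0000 -1.5000]
K = S⁻¹·BᵀPA = [-1.3714 0.7946; 3.0857 -2.3592]
A−BK = [1.6000 -1.1810; 1.6571 -1.2299]
AᵀP(A−BK) = [14.4000 -10.6286; -10.6286 7.8721]
P' = Q + AᵀP(A−BK) = [23.4000 -10.6286; -10.6286 8.1221]
tr(P') = 31.5221

-1.3714 0.7946 3.0857 -2.3592


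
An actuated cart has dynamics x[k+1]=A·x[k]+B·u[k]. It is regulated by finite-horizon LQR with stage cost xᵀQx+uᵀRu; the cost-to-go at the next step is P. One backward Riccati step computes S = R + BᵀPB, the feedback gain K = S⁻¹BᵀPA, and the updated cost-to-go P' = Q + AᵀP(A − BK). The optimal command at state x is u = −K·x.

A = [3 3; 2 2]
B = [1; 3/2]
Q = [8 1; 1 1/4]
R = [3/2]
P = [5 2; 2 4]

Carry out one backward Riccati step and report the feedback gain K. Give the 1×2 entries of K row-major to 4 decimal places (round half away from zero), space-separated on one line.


BᵀP = [8.0000 8.0000]
S = R + BᵀPB = [3/2] + [20.0000] = [21.5000]
BᵀPA = [40.0000 40.0000]
K = S⁻¹·BᵀPA = [1.8605 1.8605]
A−BK = [1.1395 1.1395; -0.7907 -0.7907]
AᵀP(A−BK) = [10.5814 10.5814; 10.5814 10.5814]
P' = Q + AᵀP(A−BK) = [18.5814 11.5814; 11.5814 10.8314]
tr(P') = 29.4128

1.8605 1.8605


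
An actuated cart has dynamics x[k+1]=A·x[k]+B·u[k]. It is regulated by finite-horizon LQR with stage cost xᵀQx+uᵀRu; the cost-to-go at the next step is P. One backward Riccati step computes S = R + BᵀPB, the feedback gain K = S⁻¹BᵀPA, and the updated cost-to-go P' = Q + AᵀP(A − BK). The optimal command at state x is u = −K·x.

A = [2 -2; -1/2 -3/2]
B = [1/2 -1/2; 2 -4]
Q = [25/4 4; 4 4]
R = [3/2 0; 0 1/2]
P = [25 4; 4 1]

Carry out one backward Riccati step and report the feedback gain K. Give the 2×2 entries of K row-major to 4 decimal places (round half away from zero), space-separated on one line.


BᵀP = [20.5000 4.0000; -28.5000 -6.0000]
S = R + BᵀPB = [3/2 0; 0 1/2] + [18.2500 -26.2500; -26.2500 38.2500] = [19.7500 -26.2500; -26.2500 38.7500]
BᵀPA = [39.0000 -47.0000; -54.0000 66.0000]
K = S⁻¹·BᵀPA = [1.2295 -1.1639; -0.5607 0.9148]
A−BK = [1.1049 -0.9607; -5.2016 4.4869]
AᵀP(A−BK) = [14.0238 -12.4598; -12.4598 11.1713]
P' = Q + AᵀP(A−BK) = [20.2738 -8.4598; -8.4598 15.1713]
tr(P') = 35.4451

1.2295 -1.1639 -0.5607 0.9148


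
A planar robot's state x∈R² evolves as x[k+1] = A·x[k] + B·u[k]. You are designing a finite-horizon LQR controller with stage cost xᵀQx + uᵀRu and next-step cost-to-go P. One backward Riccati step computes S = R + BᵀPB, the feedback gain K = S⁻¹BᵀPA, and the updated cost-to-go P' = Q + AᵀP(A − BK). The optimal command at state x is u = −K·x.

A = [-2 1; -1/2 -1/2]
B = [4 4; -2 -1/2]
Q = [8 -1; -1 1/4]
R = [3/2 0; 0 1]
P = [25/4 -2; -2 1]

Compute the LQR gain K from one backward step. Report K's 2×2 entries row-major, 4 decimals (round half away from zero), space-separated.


-0.0328 0.1424 -0.4007 0.1191

BᵀP = [29.0000 -10.0000; 26.0000 -8.5000]
S = R + BᵀPB = [3/2 0; 0 1] + [136.0000 121.0000; 121.0000 108.2500] = [137.5000 121.0000; 121.0000 109.2500]
BᵀPA = [-53.0000 34.0000; -47.7500 30.2500]
K = S⁻¹·BᵀPA = [-0.0328 0.1424; -0.4007 0.1191]
A−BK = [-0.2658 -0.0463; -0.7660 -0.1556]
AᵀP(A−BK) = [0.3761 -0.0123; -0.0123 0.0534]
P' = Q + AᵀP(A−BK) = [8.3761 -1.0123; -1.0123 0.3034]
tr(P') = 8.6795


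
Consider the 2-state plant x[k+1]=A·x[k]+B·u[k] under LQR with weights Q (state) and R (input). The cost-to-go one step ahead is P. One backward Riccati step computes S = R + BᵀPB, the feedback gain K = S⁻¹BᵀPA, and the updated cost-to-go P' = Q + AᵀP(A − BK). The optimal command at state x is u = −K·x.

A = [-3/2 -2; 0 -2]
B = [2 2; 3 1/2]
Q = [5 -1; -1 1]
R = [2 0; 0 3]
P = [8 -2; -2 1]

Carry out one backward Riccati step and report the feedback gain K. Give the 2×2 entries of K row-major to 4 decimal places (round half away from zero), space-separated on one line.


BᵀP = [10.0000 -1.0000; 15.0000 -3.5000]
S = R + BᵀPB = [2 0; 0 3] + [17.0000 19.5000; 19.5000 28.2500] = [19.0000 19.5000; 19.5000 31.2500]
BᵀPA = [-15.0000 -18.0000; -22.5000 -23.0000]
K = S⁻¹·BᵀPA = [-0.1405 -0.5340; -0.6323 -0.4028]
A−BK = [0.0457 -0.1265; 0.7377 -0.1967]
AᵀP(A−BK) = [1.6651 0.9274; 0.9274 1.1241]
P' = Q + AᵀP(A−BK) = [6.6651 -0.0726; -0.0726 2.1241]
tr(P') = 8.7892

-0.1405 -0.5340 -0.6323 -0.4028


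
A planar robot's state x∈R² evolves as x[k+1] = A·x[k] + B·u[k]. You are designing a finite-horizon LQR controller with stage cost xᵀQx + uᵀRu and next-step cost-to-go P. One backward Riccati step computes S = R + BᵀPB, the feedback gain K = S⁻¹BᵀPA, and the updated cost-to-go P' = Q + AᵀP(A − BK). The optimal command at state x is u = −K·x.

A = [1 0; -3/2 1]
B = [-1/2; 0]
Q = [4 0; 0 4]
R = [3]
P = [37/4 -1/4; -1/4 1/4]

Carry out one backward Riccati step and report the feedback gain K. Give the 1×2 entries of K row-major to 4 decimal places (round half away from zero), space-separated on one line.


BᵀP = [-4.6250 0.1250]
S = R + BᵀPB = [3] + [2.3125] = [5.3125]
BᵀPA = [-4.8125 0.1250]
K = S⁻¹·BᵀPA = [-0.9059 0.0235]
A−BK = [0.5471 0.0118; -1.5000 1.0000]
AᵀP(A−BK) = [6.2029 -0.5118; -0.5118 0.2471]
P' = Q + AᵀP(A−BK) = [10.2029 -0.5118; -0.5118 4.2471]
tr(P') = 14.4500

-0.9059 0.0235


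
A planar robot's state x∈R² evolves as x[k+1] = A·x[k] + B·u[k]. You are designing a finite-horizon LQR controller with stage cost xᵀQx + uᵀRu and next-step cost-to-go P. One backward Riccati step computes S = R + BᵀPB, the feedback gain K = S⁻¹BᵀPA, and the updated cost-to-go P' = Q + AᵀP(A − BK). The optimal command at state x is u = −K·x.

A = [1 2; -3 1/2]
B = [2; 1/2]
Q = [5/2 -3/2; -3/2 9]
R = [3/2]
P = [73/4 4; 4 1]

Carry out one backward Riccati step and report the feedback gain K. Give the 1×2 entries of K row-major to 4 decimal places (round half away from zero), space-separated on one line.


0.1571 0.9819

BᵀP = [38.5000 8.5000]
S = R + BᵀPB = [3/2] + [81.2500] = [82.7500]
BᵀPA = [13.0000 81.2500]
K = S⁻¹·BᵀPA = [0.1571 0.9819]
A−BK = [0.6858 0.0363; -3.0785 0.0091]
AᵀP(A−BK) = [1.2077 0.2356; 0.2356 1.4728]
P' = Q + AᵀP(A−BK) = [3.7077 -1.2644; -1.2644 10.4728]
tr(P') = 14.1805


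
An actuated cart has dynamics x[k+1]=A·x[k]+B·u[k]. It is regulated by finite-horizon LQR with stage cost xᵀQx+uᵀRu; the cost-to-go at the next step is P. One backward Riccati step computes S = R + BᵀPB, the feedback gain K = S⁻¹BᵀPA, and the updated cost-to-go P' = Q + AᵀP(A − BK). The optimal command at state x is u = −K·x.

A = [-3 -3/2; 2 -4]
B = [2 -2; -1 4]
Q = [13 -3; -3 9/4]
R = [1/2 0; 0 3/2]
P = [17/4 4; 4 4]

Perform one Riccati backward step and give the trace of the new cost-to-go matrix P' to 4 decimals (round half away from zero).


BᵀP = [4.5000 4.0000; 7.5000 8.0000]
S = R + BᵀPB = [1/2 0; 0 3/2] + [5.0000 7.0000; 7.0000 17.0000] = [5.5000 7.0000; 7.0000 18.5000]
BᵀPA = [-5.5000 -22.7500; -6.5000 -43.2500]
K = S⁻¹·BᵀPA = [-1.0664 -2.2393; 0.0521 -1.4905]
A−BK = [-0.7630 -0.0024; 0.7251 -0.2773]
AᵀP(A−BK) = [0.7239 1.1203; 1.1203 6.1525]
P' = Q + AᵀP(A−BK) = [13.7239 -1.8797; -1.8797 8.4025]
tr(P') = 22.1265

22.1265


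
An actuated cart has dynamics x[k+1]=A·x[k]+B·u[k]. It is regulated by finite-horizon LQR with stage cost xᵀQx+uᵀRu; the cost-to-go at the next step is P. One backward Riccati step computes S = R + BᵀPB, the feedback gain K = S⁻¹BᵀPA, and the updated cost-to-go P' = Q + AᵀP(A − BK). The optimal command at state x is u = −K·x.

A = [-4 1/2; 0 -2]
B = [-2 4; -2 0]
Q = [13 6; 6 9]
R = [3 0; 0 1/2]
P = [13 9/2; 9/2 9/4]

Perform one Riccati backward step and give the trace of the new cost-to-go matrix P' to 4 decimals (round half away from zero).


23.9563

BᵀP = [-35.0000 -13.5000; 52.0000 18.0000]
S = R + BᵀPB = [3 0; 0 1/2] + [97.0000 -140.0000; -140.0000 208.0000] = [100.0000 -140.0000; -140.0000 208.5000]
BᵀPA = [140.0000 9.5000; -208.0000 -10.0000]
K = S⁻¹·BᵀPA = [0.0560 0.4646; -0.9600 0.2640]
A−BK = [-0.0480 0.3732; 0.1120 -1.0708]
AᵀP(A−BK) = [0.4800 -0.1320; -0.1320 1.4763]
P' = Q + AᵀP(A−BK) = [13.4800 5.8680; 5.8680 10.4763]
tr(P') = 23.9563


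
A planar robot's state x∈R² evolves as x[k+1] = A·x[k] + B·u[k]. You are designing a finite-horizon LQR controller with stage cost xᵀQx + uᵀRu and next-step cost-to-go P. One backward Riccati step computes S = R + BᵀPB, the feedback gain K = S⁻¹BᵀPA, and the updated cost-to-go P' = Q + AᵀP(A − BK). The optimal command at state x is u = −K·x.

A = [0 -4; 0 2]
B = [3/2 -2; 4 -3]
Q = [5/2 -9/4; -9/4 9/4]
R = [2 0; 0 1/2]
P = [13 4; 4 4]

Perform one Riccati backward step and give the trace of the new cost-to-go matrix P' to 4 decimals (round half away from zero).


BᵀP = [35.5000 22.0000; -38.0000 -20.0000]
S = R + BᵀPB = [2 0; 0 1/2] + [141.2500 -137.0000; -137.0000 136.0000] = [143.2500 -137.0000; -137.0000 136.5000]
BᵀPA = [0.0000 -98.0000; 0.0000 112.0000]
K = S⁻¹·BᵀPA = [0.0000 2.5069; 0.0000 3.3366]
A−BK = [0.0000 -1.0871; 0.0000 1.9822]
AᵀP(A−BK) = [0.0000 0.0000; 0.0000 31.9771]
P' = Q + AᵀP(A−BK) = [2.5000 -2.2500; -2.2500 34.2271]
tr(P') = 36.7271

36.7271


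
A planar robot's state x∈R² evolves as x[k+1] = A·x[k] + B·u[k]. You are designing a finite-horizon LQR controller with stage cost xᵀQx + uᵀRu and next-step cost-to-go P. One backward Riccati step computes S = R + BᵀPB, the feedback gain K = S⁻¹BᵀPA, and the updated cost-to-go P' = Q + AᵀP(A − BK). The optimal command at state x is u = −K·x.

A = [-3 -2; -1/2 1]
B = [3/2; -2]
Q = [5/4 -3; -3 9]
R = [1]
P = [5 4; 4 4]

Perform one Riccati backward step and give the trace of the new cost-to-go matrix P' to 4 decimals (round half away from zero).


74.5441

BᵀP = [-0.5000 -2.0000]
S = R + BᵀPB = [1] + [3.2500] = [4.2500]
BᵀPA = [2.5000 -1.0000]
K = S⁻¹·BᵀPA = [0.5882 -0.2353]
A−BK = [-3.8824 -1.6471; 0.6765 0.5294]
AᵀP(A−BK) = [56.5294 20.5882; 20.5882 7.7647]
P' = Q + AᵀP(A−BK) = [57.7794 17.5882; 17.5882 16.7647]
tr(P') = 74.5441


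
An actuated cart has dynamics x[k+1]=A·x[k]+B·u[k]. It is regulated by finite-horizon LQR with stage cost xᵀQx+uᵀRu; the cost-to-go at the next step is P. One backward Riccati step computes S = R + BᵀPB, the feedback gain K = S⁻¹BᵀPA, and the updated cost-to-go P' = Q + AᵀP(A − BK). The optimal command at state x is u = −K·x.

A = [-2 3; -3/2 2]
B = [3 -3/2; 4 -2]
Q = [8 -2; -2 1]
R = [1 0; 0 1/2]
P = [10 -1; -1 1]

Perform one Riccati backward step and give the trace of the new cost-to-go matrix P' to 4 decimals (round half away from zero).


BᵀP = [26.0000 1.0000; -13.0000 -0.5000]
S = R + BᵀPB = [1 0; 0 1/2] + [82.0000 -41.0000; -41.0000 20.5000] = [83.0000 -41.0000; -41.0000 21.0000]
BᵀPA = [-53.5000 80.0000; 26.7500 -40.0000]
K = S⁻¹·BᵀPA = [-0.4315 0.6452; 0.4315 -0.6452]
A−BK = [-0.0585 0.0968; 1.0887 -1.8710]
AᵀP(A−BK) = [1.6260 -2.7258; -2.7258 4.5806]
P' = Q + AᵀP(A−BK) = [9.6260 -4.7258; -4.7258 5.5806]
tr(P') = 15.2067

15.2067


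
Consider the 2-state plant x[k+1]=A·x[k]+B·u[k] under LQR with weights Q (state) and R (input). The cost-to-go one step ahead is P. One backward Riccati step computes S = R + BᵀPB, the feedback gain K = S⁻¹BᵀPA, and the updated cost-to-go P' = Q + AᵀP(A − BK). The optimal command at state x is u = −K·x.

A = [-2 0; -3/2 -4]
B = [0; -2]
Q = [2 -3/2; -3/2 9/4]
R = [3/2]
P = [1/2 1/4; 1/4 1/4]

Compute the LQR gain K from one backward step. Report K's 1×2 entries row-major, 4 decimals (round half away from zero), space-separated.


0.7000 0.8000

BᵀP = [-0.5000 -0.5000]
S = R + BᵀPB = [3/2] + [1.0000] = [2.5000]
BᵀPA = [1.7500 2.0000]
K = S⁻¹·BᵀPA = [0.7000 0.8000]
A−BK = [-2.0000 0.0000; -0.1000 -2.4000]
AᵀP(A−BK) = [2.8375 2.1000; 2.1000 2.4000]
P' = Q + AᵀP(A−BK) = [4.8375 0.6000; 0.6000 4.6500]
tr(P') = 9.4875


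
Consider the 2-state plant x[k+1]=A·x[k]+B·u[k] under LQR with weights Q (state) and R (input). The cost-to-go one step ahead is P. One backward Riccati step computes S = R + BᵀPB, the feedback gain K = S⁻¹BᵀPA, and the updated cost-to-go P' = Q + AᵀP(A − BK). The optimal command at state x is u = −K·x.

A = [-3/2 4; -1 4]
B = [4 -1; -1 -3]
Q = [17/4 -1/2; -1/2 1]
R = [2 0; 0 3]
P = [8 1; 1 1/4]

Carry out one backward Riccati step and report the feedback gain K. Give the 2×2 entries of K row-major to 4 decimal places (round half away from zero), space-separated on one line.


BᵀP = [31.0000 3.7500; -11.0000 -1.7500]
S = R + BᵀPB = [2 0; 0 3] + [120.2500 -42.2500; -42.2500 16.2500] = [122.2500 -42.2500; -42.2500 19.2500]
BᵀPA = [-50.2500 139.0000; 18.2500 -51.0000]
K = S⁻¹·BᵀPA = [-0.3454 0.9168; 0.1901 -0.6370]
A−BK = [0.0715 -0.3044; -0.7752 3.0057]
AᵀP(A−BK) = [0.4272 -1.3022; -1.3022 4.0686]
P' = Q + AᵀP(A−BK) = [4.6772 -1.8022; -1.8022 5.0686]
tr(P') = 9.7458

-0.3454 0.9168 0.1901 -0.6370


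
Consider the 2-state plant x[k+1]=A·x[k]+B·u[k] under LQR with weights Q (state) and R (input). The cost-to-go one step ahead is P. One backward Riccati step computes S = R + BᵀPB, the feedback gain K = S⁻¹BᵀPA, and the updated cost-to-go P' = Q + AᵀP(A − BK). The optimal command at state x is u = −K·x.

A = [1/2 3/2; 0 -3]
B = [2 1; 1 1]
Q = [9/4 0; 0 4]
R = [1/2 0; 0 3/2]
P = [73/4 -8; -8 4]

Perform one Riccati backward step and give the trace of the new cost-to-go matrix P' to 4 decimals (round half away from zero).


18.3212

BᵀP = [28.5000 -12.0000; 10.2500 -4.0000]
S = R + BᵀPB = [1/2 0; 0 3/2] + [45.0000 16.5000; 16.5000 6.2500] = [45.5000 16.5000; 16.5000 7.7500]
BᵀPA = [14.2500 78.7500; 5.1250 27.3750]
K = S⁻¹·BᵀPA = [0.3219 1.9736; -0.0241 -0.6695]
A−BK = [-0.1198 -1.7776; -0.2978 -4.3040]
AᵀP(A−BK) = [0.0986 0.9955; 0.9955 11.9726]
P' = Q + AᵀP(A−BK) = [2.3486 0.9955; 0.9955 15.9726]
tr(P') = 18.3212


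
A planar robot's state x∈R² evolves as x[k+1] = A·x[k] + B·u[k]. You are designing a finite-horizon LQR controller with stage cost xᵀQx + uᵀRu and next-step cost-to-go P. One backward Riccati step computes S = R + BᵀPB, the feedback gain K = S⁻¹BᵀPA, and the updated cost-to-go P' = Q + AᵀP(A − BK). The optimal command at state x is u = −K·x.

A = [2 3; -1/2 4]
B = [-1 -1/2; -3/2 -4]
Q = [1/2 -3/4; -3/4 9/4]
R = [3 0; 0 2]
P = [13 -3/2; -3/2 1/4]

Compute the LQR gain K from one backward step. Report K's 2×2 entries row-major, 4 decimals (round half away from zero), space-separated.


-1.8455 -2.2894 0.2276 -0.1528

BᵀP = [-10.7500 1.1250; -0.5000 -0.2500]
S = R + BᵀPB = [3 0; 0 2] + [9.0625 0.8750; 0.8750 1.2500] = [12.0625 0.8750; 0.8750 3.2500]
BᵀPA = [-22.0625 -27.7500; -0.8750 -2.5000]
K = S⁻¹·BᵀPA = [-1.8455 -2.2894; 0.2276 -0.1528]
A−BK = [0.2683 0.6341; -2.3577 -0.0455]
AᵀP(A−BK) = [14.5447 17.1057; 17.1057 21.0862]
P' = Q + AᵀP(A−BK) = [15.0447 16.3557; 16.3557 23.3362]
tr(P') = 38.3809


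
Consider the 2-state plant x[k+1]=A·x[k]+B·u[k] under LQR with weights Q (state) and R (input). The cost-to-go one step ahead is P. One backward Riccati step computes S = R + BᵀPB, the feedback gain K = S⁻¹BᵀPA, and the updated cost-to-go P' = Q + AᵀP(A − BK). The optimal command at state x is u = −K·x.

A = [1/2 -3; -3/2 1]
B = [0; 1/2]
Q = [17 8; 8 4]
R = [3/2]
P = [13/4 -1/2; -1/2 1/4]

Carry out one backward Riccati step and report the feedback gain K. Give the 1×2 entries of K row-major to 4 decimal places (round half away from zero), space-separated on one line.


BᵀP = [-0.2500 0.1250]
S = R + BᵀPB = [3/2] + [0.0625] = [1.5625]
BᵀPA = [-0.3125 0.8750]
K = S⁻¹·BᵀPA = [-0.2000 0.5600]
A−BK = [0.5000 -3.0000; -1.4000 0.7200]
AᵀP(A−BK) = [2.0625 -7.5750; -7.5750 32.0100]
P' = Q + AᵀP(A−BK) = [19.0625 0.4250; 0.4250 36.0100]
tr(P') = 55.0725

-0.2000 0.5600


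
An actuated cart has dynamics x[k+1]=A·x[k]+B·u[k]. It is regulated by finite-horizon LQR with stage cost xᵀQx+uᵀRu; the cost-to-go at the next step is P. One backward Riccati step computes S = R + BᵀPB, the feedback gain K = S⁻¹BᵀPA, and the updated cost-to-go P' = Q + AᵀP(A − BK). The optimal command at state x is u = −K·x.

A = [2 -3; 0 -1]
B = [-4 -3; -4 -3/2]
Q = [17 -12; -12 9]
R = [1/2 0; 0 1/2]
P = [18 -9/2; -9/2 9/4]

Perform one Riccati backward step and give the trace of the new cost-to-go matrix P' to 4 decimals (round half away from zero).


27.6568

BᵀP = [-54.0000 9.0000; -47.2500 10.1250]
S = R + BᵀPB = [1/2 0; 0 1/2] + [180.0000 148.5000; 148.5000 126.5625] = [180.5000 148.5000; 148.5000 127.0625]
BᵀPA = [-108.0000 153.0000; -94.5000 131.6250]
K = S⁻¹·BᵀPA = [0.3518 -0.1198; -1.1549 1.1759]
A−BK = [-0.0574 0.0485; -0.3251 0.2846]
AᵀP(A−BK) = [0.8579 -0.8139; -0.8139 0.7989]
P' = Q + AᵀP(A−BK) = [17.8579 -12.8139; -12.8139 9.7989]
tr(P') = 27.6568


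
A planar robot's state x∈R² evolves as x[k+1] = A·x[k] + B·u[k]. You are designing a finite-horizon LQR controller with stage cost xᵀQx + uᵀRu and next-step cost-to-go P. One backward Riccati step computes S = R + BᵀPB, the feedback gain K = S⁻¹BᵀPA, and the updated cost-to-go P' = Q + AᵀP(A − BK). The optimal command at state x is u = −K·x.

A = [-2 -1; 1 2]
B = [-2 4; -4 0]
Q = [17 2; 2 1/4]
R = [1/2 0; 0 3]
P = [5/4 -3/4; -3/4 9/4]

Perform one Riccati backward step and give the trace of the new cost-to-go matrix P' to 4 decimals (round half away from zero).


19.0769

BᵀP = [0.5000 -7.5000; 5.0000 -3.0000]
S = R + BᵀPB = [1/2 0; 0 3] + [29.0000 2.0000; 2.0000 20.0000] = [29.5000 2.0000; 2.0000 23.0000]
BᵀPA = [-8.5000 -15.5000; -13.0000 -11.0000]
K = S⁻¹·BᵀPA = [-0.2513 -0.4959; -0.5434 -0.4351]
A−BK = [-0.3291 -0.2513; -0.0052 0.0163]
AᵀP(A−BK) = [1.0502 0.8779; 0.8779 0.7767]
P' = Q + AᵀP(A−BK) = [18.0502 2.8779; 2.8779 1.0267]
tr(P') = 19.0769


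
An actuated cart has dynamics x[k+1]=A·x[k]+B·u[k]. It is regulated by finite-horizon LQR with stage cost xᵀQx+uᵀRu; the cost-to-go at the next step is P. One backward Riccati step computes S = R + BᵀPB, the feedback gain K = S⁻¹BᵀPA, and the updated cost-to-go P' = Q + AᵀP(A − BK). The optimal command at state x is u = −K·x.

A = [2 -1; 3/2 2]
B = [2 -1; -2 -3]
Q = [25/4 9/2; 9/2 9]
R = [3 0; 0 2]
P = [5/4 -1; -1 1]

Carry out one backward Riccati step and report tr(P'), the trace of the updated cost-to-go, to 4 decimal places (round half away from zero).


BᵀP = [4.5000 -4.0000; 1.7500 -2.0000]
S = R + BᵀPB = [3 0; 0 2] + [17.0000 7.5000; 7.5000 4.2500] = [20.0000 7.5000; 7.5000 6.2500]
BᵀPA = [3.0000 -12.5000; 0.5000 -5.7500]
K = S⁻¹·BᵀPA = [0.2182 -0.5091; -0.1818 -0.3091]
A−BK = [1.3818 -0.2909; 1.3909 0.0545]
AᵀP(A−BK) = [0.6864 -0.3182; -0.3182 1.1091]
P' = Q + AᵀP(A−BK) = [6.9364 4.1818; 4.1818 10.1091]
tr(P') = 17.0455

17.0455


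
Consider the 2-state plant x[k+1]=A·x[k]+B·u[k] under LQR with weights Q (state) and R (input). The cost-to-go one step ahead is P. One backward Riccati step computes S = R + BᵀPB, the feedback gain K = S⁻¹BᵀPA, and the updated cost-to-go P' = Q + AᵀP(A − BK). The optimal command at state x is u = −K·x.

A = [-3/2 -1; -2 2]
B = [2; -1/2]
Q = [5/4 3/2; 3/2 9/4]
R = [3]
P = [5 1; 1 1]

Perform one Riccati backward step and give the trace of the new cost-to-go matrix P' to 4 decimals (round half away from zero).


13.7588

BᵀP = [9.5000 1.5000]
S = R + BᵀPB = [3] + [18.2500] = [21.2500]
BᵀPA = [-17.2500 -6.5000]
K = S⁻¹·BᵀPA = [-0.8118 -0.3059]
A−BK = [0.1235 -0.3882; -2.4059 1.8471]
AᵀP(A−BK) = [7.2471 -2.7765; -2.7765 3.0118]
P' = Q + AᵀP(A−BK) = [8.4971 -1.2765; -1.2765 5.2618]
tr(P') = 13.7588


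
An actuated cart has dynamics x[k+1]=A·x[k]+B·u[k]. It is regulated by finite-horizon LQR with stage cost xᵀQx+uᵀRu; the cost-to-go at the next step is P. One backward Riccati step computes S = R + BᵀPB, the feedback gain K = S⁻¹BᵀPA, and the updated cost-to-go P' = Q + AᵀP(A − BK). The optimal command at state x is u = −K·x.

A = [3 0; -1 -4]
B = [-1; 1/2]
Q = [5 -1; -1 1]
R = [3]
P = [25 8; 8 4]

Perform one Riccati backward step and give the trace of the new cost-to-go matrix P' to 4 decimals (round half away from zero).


BᵀP = [-21.0000 -6.0000]
S = R + BᵀPB = [3] + [18.0000] = [21.0000]
BᵀPA = [-57.0000 24.0000]
K = S⁻¹·BᵀPA = [-2.7143 1.1429]
A−BK = [0.2857 1.1429; 0.3571 -4.5714]
AᵀP(A−BK) = [26.2857 -14.8571; -14.8571 36.5714]
P' = Q + AᵀP(A−BK) = [31.2857 -15.8571; -15.8571 37.5714]
tr(P') = 68.8571

68.8571


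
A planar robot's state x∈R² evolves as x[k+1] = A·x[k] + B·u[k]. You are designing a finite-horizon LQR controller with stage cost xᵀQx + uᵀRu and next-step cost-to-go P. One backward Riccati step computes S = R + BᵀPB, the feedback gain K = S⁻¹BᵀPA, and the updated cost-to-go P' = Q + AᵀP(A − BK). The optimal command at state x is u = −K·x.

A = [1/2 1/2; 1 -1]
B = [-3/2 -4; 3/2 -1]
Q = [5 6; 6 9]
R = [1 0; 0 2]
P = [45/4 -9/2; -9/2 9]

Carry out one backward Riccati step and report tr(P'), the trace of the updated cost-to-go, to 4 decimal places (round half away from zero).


14.7415

BᵀP = [-23.6250 20.2500; -40.5000 9.0000]
S = R + BᵀPB = [1 0; 0 2] + [65.8125 74.2500; 74.2500 153.0000] = [66.8125 74.2500; 74.2500 155.0000]
BᵀPA = [8.4375 -32.0625; -11.2500 -29.2500]
K = S⁻¹·BᵀPA = [0.4425 -0.5777; -0.2846 0.0880]
A−BK = [0.0255 -0.0144; 0.0516 -0.0454]
AᵀP(A−BK) = [0.3773 -0.3224; -0.3224 0.3642]
P' = Q + AᵀP(A−BK) = [5.3773 5.6776; 5.6776 9.3642]
tr(P') = 14.7415


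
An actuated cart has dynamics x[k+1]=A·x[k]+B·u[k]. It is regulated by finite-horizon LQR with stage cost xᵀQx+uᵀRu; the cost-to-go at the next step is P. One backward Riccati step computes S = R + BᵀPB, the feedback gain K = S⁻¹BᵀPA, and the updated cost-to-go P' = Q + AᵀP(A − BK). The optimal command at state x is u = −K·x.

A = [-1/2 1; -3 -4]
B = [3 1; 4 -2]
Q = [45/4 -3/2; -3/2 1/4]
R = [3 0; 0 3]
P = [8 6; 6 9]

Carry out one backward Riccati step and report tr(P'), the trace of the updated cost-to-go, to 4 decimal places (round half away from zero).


BᵀP = [48.0000 54.0000; -4.0000 -12.0000]
S = R + BᵀPB = [3 0; 0 3] + [360.0000 -60.0000; -60.0000 20.0000] = [363.0000 -60.0000; -60.0000 23.0000]
BᵀPA = [-186.0000 -168.0000; 38.0000 44.0000]
K = S⁻¹·BᵀPA = [-0.4207 -0.2577; 0.5546 1.2407]
A−BK = [0.2075 0.5325; -0.2078 -0.4877]
AᵀP(A−BK) = [1.6696 2.9147; 2.9147 6.1099]
P' = Q + AᵀP(A−BK) = [12.9196 1.4147; 1.4147 6.3599]
tr(P') = 19.2795

19.2795


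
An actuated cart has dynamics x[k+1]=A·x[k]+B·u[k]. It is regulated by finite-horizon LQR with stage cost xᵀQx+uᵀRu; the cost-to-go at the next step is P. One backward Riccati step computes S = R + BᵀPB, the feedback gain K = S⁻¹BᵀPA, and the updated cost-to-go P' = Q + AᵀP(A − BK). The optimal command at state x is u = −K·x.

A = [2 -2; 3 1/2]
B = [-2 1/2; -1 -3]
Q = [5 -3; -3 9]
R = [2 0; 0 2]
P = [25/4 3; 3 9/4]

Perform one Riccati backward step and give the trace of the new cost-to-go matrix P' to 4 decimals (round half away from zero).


BᵀP = [-15.5000 -8.2500; -5.8750 -5.2500]
S = R + BᵀPB = [2 0; 0 2] + [39.2500 17.0000; 17.0000 12.8125] = [41.2500 17.0000; 17.0000 14.8125]
BᵀPA = [-55.7500 26.8750; -27.5000 9.1250]
K = S⁻¹·BᵀPA = [-1.1127 0.7545; -0.5796 -0.2499]
A−BK = [0.0644 -0.3661; 0.1487 0.5048]
AᵀP(A−BK) = [3.2810 -1.4336; -1.4336 1.5656]
P' = Q + AᵀP(A−BK) = [8.2810 -4.4336; -4.4336 10.5656]
tr(P') = 18.8465

18.8465


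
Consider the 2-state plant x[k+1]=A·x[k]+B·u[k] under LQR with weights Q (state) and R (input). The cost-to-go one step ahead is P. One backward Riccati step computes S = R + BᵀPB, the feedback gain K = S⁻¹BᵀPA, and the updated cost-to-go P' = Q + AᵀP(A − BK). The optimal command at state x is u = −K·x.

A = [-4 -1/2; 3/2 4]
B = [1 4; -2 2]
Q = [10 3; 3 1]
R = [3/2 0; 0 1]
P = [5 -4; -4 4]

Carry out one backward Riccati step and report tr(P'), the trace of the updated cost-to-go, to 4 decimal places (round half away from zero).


BᵀP = [13.0000 -12.0000; 12.0000 -8.0000]
S = R + BᵀPB = [3/2 0; 0 1] + [37.0000 28.0000; 28.0000 32.0000] = [38.5000 28.0000; 28.0000 33.0000]
BᵀPA = [-70.0000 -54.5000; -60.0000 -38.0000]
K = S⁻¹·BᵀPA = [-1.2950 -1.5098; -0.7194 0.1295]
A−BK = [0.1727 0.4918; 0.3489 0.7215]
AᵀP(A−BK) = [3.1871 3.0863; 3.0863 3.8887]
P' = Q + AᵀP(A−BK) = [13.1871 6.0863; 6.0863 4.8887]
tr(P') = 18.0758

18.0758


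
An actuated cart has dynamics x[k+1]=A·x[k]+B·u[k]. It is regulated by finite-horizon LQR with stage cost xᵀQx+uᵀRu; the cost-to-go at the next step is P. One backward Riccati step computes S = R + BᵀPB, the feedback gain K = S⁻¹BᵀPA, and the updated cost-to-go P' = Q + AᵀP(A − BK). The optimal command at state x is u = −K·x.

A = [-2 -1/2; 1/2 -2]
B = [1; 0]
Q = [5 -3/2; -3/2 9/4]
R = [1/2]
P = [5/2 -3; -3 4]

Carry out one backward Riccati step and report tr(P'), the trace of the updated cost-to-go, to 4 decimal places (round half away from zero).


BᵀP = [2.5000 -3.0000]
S = R + BᵀPB = [1/2] + [2.5000] = [3.0000]
BᵀPA = [-6.5000 4.7500]
K = S⁻¹·BᵀPA = [-2.1667 1.5833]
A−BK = [0.1667 -2.0833; 0.5000 -2.0000]
AᵀP(A−BK) = [2.9167 -2.4583; -2.4583 3.1042]
P' = Q + AᵀP(A−BK) = [7.9167 -3.9583; -3.9583 5.3542]
tr(P') = 13.2708

13.2708


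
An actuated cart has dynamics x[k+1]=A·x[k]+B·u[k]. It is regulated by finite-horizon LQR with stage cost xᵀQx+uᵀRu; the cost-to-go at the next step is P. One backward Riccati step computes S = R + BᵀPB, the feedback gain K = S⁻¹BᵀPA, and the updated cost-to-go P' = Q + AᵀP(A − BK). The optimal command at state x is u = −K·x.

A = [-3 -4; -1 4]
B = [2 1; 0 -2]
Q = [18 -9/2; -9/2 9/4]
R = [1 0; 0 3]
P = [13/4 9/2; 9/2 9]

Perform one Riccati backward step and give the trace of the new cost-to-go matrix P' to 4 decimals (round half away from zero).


33.6288

BᵀP = [6.5000 9.0000; -5.7500 -13.5000]
S = R + BᵀPB = [1 0; 0 3] + [13.0000 -11.5000; -11.5000 21.2500] = [14.0000 -11.5000; -11.5000 24.2500]
BᵀPA = [-28.5000 10.0000; 30.7500 -31.0000]
K = S⁻¹·BᵀPA = [-1.6285 -0.5501; 0.4958 -1.5392]
A−BK = [-0.2388 -1.3607; -0.0084 0.9216]
AᵀP(A−BK) = [3.5935 -1.3462; -1.3462 9.7853]
P' = Q + AᵀP(A−BK) = [21.5935 -5.8462; -5.8462 12.0353]
tr(P') = 33.6288


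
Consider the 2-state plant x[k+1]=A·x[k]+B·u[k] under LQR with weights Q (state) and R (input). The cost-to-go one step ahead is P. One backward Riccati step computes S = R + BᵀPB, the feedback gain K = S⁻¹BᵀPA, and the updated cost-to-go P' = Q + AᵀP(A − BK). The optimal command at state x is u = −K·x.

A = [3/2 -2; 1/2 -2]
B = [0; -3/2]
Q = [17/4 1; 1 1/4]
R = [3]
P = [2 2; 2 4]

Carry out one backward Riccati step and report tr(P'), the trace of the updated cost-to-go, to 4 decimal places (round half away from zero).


21.3125

BᵀP = [-3.0000 -6.0000]
S = R + BᵀPB = [3] + [9.0000] = [12.0000]
BᵀPA = [-7.5000 18.0000]
K = S⁻¹·BᵀPA = [-0.6250 1.5000]
A−BK = [1.5000 -2.0000; -0.4375 0.2500]
AᵀP(A−BK) = [3.8125 -6.7500; -6.7500 13.0000]
P' = Q + AᵀP(A−BK) = [8.0625 -5.7500; -5.7500 13.2500]
tr(P') = 21.3125


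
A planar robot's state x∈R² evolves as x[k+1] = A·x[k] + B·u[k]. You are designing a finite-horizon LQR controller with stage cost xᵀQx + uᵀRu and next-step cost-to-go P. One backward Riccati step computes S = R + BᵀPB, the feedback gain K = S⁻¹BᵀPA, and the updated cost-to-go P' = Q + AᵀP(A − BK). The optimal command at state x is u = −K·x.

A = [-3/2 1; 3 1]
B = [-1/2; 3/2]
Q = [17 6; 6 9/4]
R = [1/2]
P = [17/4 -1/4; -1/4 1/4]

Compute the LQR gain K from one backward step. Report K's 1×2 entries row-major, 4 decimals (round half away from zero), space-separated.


BᵀP = [-2.5000 0.5000]
S = R + BᵀPB = [1/2] + [2.0000] = [2.5000]
BᵀPA = [5.2500 -2.0000]
K = S⁻¹·BᵀPA = [2.1000 -0.8000]
A−BK = [-0.4500 0.6000; -0.1500 2.2000]
AᵀP(A−BK) = [3.0375 -1.8000; -1.8000 2.4000]
P' = Q + AᵀP(A−BK) = [20.0375 4.2000; 4.2000 4.6500]
tr(P') = 24.6875

2.1000 -0.8000


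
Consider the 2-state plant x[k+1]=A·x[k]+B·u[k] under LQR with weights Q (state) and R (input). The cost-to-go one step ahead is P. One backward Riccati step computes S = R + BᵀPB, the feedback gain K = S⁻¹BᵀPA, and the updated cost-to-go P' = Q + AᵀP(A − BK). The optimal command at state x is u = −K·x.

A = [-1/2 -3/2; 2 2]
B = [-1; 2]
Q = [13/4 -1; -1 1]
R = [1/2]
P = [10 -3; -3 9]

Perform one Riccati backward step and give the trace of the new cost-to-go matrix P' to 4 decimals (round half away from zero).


BᵀP = [-16.0000 21.0000]
S = R + BᵀPB = [1/2] + [58.0000] = [58.5000]
BᵀPA = [50.0000 66.0000]
K = S⁻¹·BᵀPA = [0.8547 1.1282]
A−BK = [0.3547 -0.3718; 0.2906 -0.2564]
AᵀP(A−BK) = [1.7650 -0.9103; -0.9103 2.0385]
P' = Q + AᵀP(A−BK) = [5.0150 -1.9103; -1.9103 3.0385]
tr(P') = 8.0534

8.0534


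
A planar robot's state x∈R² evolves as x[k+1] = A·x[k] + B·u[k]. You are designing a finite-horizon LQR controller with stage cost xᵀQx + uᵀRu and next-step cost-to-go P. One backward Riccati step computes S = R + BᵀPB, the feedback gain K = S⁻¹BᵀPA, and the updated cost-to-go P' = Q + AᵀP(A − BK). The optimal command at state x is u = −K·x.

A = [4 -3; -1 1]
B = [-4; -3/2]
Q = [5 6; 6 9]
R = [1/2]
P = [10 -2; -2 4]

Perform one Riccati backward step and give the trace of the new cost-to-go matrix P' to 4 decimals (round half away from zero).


BᵀP = [-37.0000 2.0000]
S = R + BᵀPB = [1/2] + [145.0000] = [145.5000]
BᵀPA = [-150.0000 113.0000]
K = S⁻¹·BᵀPA = [-1.0309 0.7766]
A−BK = [-0.1237 0.1065; -2.5464 2.1649]
AᵀP(A−BK) = [25.3608 -21.5052; -21.5052 18.2405]
P' = Q + AᵀP(A−BK) = [30.3608 -15.5052; -15.5052 27.2405]
tr(P') = 57.6014

57.6014


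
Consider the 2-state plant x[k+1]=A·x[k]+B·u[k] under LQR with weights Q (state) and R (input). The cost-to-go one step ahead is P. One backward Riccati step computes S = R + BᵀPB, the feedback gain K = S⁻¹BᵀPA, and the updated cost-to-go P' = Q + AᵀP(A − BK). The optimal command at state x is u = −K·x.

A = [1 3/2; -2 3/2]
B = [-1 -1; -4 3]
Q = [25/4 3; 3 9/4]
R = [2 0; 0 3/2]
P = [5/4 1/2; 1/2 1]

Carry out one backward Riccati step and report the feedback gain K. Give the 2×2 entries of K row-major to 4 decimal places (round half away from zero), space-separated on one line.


0.0165 -0.6042 -0.5235 -0.2363

BᵀP = [-3.2500 -4.5000; 0.2500 2.5000]
S = R + BᵀPB = [2 0; 0 3/2] + [21.2500 -10.2500; -10.2500 7.2500] = [23.2500 -10.2500; -10.2500 8.7500]
BᵀPA = [5.7500 -11.6250; -4.7500 4.1250]
K = S⁻¹·BᵀPA = [0.0165 -0.6042; -0.5235 -0.2363]
A−BK = [0.4930 0.6595; -0.3634 -0.2078]
AᵀP(A−BK) = [0.6684 0.4765; 0.4765 1.2637]
P' = Q + AᵀP(A−BK) = [6.9184 3.4765; 3.4765 3.5137]
tr(P') = 10.4320


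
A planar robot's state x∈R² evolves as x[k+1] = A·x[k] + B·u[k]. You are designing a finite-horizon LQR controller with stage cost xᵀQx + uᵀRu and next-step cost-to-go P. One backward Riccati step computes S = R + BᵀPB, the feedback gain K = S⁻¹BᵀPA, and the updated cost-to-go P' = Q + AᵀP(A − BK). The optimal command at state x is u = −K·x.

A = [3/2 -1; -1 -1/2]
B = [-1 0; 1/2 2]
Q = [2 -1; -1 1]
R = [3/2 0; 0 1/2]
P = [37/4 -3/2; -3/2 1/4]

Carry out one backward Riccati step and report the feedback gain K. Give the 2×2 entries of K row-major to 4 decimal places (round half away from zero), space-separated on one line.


BᵀP = [-10.0000 1.6250; -3.0000 0.5000]
S = R + BᵀPB = [3/2 0; 0 1/2] + [10.8125 3.2500; 3.2500 1.0000] = [12.3125 3.2500; 3.2500 1.5000]
BᵀPA = [-16.6250 9.1875; -5.0000 2.7500]
K = S⁻¹·BᵀPA = [-1.0988 0.6126; -0.9526 0.5059]
A−BK = [0.4012 -0.3874; 1.4545 -1.8182]
AᵀP(A−BK) = [2.5319 -1.4101; -1.4101 0.7925]
P' = Q + AᵀP(A−BK) = [4.5319 -2.4101; -2.4101 1.7925]
tr(P') = 6.3244

-1.0988 0.6126 -0.9526 0.5059


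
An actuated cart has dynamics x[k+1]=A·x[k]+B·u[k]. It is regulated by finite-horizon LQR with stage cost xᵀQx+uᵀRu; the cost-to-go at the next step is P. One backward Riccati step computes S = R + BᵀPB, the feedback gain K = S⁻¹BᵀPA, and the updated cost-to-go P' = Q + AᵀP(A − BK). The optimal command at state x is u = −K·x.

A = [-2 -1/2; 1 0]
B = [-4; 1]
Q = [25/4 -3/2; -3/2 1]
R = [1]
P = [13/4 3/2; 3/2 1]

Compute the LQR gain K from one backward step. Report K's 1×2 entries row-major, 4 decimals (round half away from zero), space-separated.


BᵀP = [-11.5000 -5.0000]
S = R + BᵀPB = [1] + [41.0000] = [42.0000]
BᵀPA = [18.0000 5.7500]
K = S⁻¹·BᵀPA = [0.4286 0.1369]
A−BK = [-0.2857 0.0476; 0.5714 -0.1369]
AᵀP(A−BK) = [0.2857 0.0357; 0.0357 0.0253]
P' = Q + AᵀP(A−BK) = [6.5357 -1.4643; -1.4643 1.0253]
tr(P') = 7.5610

0.4286 0.1369


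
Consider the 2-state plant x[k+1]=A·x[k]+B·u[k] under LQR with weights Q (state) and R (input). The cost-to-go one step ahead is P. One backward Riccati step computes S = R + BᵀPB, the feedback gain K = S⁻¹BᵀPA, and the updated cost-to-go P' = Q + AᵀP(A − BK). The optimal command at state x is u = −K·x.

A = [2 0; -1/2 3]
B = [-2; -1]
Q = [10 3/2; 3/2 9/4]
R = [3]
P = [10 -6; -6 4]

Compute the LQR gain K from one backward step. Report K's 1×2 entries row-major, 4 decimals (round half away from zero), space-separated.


BᵀP = [-14.0000 8.0000]
S = R + BᵀPB = [3] + [20.0000] = [23.0000]
BᵀPA = [-32.0000 24.0000]
K = S⁻¹·BᵀPA = [-1.3913 1.0435]
A−BK = [-0.7826 2.0870; -1.8913 4.0435]
AᵀP(A−BK) = [8.4783 -8.6087; -8.6087 10.9565]
P' = Q + AᵀP(A−BK) = [18.4783 -7.1087; -7.1087 13.2065]
tr(P') = 31.6848

-1.3913 1.0435


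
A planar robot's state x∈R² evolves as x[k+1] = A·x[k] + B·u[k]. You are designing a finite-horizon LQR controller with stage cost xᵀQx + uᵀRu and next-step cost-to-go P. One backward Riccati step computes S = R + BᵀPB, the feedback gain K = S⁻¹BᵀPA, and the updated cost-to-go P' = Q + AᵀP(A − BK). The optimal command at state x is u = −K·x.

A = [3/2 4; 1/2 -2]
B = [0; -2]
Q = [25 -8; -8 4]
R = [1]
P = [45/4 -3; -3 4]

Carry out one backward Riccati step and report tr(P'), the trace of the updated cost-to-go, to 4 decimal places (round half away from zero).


BᵀP = [6.0000 -8.0000]
S = R + BᵀPB = [1] + [16.0000] = [17.0000]
BᵀPA = [5.0000 40.0000]
K = S⁻¹·BᵀPA = [0.2941 2.3529]
A−BK = [1.5000 4.0000; 1.0882 2.7059]
AᵀP(A−BK) = [20.3419 54.7353; 54.7353 149.8824]
P' = Q + AᵀP(A−BK) = [45.3419 46.7353; 46.7353 153.8824]
tr(P') = 199.2243

199.2243
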